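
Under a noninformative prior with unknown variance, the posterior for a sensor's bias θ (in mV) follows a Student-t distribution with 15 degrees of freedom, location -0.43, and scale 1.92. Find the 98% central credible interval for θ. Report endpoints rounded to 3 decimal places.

The t_15 distribution is symmetric; the 98% interval is -0.43 ± t·1.92 with t_{0.99,15} = 2.602.
Half-width: 2.602 × 1.92 = 4.997.
-0.43 − 4.997 = -5.427; -0.43 + 4.997 = 4.567.

[-5.427, 4.567]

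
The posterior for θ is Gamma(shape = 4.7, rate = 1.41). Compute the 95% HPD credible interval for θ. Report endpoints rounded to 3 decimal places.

The posterior is unimodal and skewed, so the HPD interval has equal density at both endpoints and is the shortest 95% interval.
Solving f(0.746) = f(6.377) with F(6.377) − F(0.746) = 0.95 gives [0.746, 6.377].
For comparison, the equal-tailed interval is [1.034, 6.954]; the HPD is narrower and shifted toward the mode.

[0.746, 6.377]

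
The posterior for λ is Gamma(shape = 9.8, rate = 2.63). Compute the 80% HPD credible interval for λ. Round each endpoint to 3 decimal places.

[2.091, 5.025]

The posterior is unimodal and skewed, so the HPD interval has equal density at both endpoints and is the shortest 80% interval.
Solving f(2.091) = f(5.025) with F(5.025) − F(2.091) = 0.80 gives [2.091, 5.025].
For comparison, the equal-tailed interval is [2.305, 5.310]; the HPD is narrower and shifted toward the mode.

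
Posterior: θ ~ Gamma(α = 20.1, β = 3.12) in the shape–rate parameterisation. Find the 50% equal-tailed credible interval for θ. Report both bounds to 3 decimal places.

Posterior: Gamma(shape 20.1, rate 3.12).
Equal-tailed 50% interval: Gamma(20.1, 3.12) quantiles at 0.25 and 0.75.
Posterior mean ≈ 6.442, SD ≈ 1.437; a Normal approximation gives roughly [5.473, 7.412].
Exact: lower = 5.424; upper = 7.345.

[5.424, 7.345]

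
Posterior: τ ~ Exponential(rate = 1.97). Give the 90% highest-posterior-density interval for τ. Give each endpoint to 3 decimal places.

[0.000, 1.169]

The exponential density is strictly decreasing on [0, ∞), so the HPD interval is anchored at 0: [0, q] with P(τ ≤ q) = 0.90.
q = −ln(1 − 0.90) / 1.97 = 2.3026 / 1.97 = 1.169.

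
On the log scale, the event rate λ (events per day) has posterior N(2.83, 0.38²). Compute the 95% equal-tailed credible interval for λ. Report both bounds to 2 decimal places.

On the log scale the 95% interval is 2.83 ± 1.960 × 0.38 = [2.0852, 3.5748].
Exponentiate: [e^2.0852, e^3.5748] = [8.05, 35.69].

[8.05, 35.69]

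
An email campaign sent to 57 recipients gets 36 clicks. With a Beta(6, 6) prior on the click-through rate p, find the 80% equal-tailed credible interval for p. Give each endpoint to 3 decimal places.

[0.533, 0.683]

Posterior: Beta(6+36, 6+21) = Beta(42, 27).
Equal-tailed 80% interval: the 0.1 and 0.9 quantiles of Beta(42, 27).
Posterior mean ≈ 0.609, SD ≈ 0.058; a Normal approximation gives roughly [0.534, 0.683].
Exact: F⁻¹(0.1) = 0.533; F⁻¹(0.9) = 0.683.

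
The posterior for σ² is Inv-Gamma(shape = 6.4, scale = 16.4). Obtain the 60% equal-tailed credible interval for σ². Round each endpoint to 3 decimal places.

Inverse-Gamma(6.4, 16.4) quantiles: F⁻¹(0.2) and F⁻¹(0.8).
Equivalently, 1/σ² ~ Gamma(6.4, rate = 16.4); invert its 0.8 and 0.2 quantiles.
Posterior mean ≈ 3.037, SD ≈ 1.448; a Normal approximation gives roughly [1.818, 4.256].
Exact: lower = 1.958; upper = 3.873.

[1.958, 3.873]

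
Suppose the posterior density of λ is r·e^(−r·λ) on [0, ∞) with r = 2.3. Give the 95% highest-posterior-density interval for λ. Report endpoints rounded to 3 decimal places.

The exponential density is strictly decreasing on [0, ∞), so the HPD interval is anchored at 0: [0, q] with P(λ ≤ q) = 0.95.
q = −ln(1 − 0.95) / 2.3 = 2.9957 / 2.3 = 1.302.

[0.000, 1.302]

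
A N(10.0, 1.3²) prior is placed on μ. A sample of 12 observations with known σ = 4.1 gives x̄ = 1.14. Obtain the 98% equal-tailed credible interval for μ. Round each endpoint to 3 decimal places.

Posterior precision = 1/1.3² + 12/4.1² = 0.5917 + 0.7139 = 1.3056, so posterior SD = 0.8752.
Posterior mean = (10.0/1.3² + 12·1.14/4.1²) / 1.3056 = 5.1555.
Interval: 5.1555 ± 2.326 × 0.8752 → [3.120, 7.192].

[3.120, 7.192]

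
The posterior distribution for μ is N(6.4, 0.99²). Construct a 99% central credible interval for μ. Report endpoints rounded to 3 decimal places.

The posterior is symmetric, so the 99% equal-tailed interval is μ = 6.4 ± z·0.99 with z = 2.576.
Half-width: 2.576 × 0.99 = 2.550.
6.4 − 2.550 = 3.850; 6.4 + 2.550 = 8.950.

[3.850, 8.950]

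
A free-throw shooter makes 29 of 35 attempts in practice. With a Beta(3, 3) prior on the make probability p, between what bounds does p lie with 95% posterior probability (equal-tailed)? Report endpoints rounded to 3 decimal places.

Posterior: Beta(3+29, 3+6) = Beta(32, 9).
Equal-tailed 95% interval: the 0.025 and 0.975 quantiles of Beta(32, 9).
Posterior mean ≈ 0.780, SD ≈ 0.064; a Normal approximation gives roughly [0.655, 0.906].
Exact: F⁻¹(0.025) = 0.644; F⁻¹(0.975) = 0.892.

[0.644, 0.892]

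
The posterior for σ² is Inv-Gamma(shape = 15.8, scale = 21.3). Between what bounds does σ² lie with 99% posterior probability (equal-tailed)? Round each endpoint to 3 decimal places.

Inverse-Gamma(15.8, 21.3) quantiles: F⁻¹(0.005) and F⁻¹(0.995).
Equivalently, 1/σ² ~ Gamma(15.8, rate = 21.3); invert its 0.995 and 0.005 quantiles.
Posterior mean ≈ 1.439, SD ≈ 0.387; a Normal approximation gives roughly [0.441, 2.437].
Exact: lower = 0.763; upper = 2.866.

[0.763, 2.866]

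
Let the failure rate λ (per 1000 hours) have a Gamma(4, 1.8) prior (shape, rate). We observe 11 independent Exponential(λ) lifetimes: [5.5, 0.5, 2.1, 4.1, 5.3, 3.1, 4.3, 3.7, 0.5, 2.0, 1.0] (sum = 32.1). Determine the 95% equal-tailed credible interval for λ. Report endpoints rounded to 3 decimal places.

Posterior: Gamma(4+11, 1.8+32.1) = Gamma(15, 33.9) (shape, rate).
Equal-tailed 95% interval: Gamma(15, 33.9) quantiles at 0.025 and 0.975.
Posterior mean ≈ 0.442, SD ≈ 0.114; a Normal approximation gives roughly [0.219, 0.666].
Exact: lower = 0.248; upper = 0.693.

[0.248, 0.693]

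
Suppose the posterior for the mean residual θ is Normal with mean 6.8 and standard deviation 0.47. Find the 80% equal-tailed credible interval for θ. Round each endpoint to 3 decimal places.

[6.198, 7.402]

The posterior is symmetric, so the 80% equal-tailed interval is θ = 6.8 ± z·0.47 with z = 1.282.
Half-width: 1.282 × 0.47 = 0.602.
6.8 − 0.602 = 6.198; 6.8 + 0.602 = 7.402.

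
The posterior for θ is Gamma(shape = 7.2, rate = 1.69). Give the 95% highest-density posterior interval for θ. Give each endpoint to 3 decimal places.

[1.463, 7.419]

The posterior is unimodal and skewed, so the HPD interval has equal density at both endpoints and is the shortest 95% interval.
Solving f(1.463) = f(7.419) with F(7.419) − F(1.463) = 0.95 gives [1.463, 7.419].
For comparison, the equal-tailed interval is [1.740, 7.890]; the HPD is narrower and shifted toward the mode.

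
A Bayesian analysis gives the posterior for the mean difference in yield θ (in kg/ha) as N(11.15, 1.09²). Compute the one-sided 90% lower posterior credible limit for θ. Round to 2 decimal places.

Need L with P(θ ≥ L) = 0.90: L = 11.15 − z_{0.1}·1.09.
z = 1.282; L = 11.15 − 1.282 × 1.09 = 9.75.

9.75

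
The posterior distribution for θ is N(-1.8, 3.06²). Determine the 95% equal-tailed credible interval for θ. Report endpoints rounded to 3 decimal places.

The posterior is symmetric, so the 95% equal-tailed interval is θ = -1.8 ± z·3.06 with z = 1.960.
Half-width: 1.960 × 3.06 = 5.997.
-1.8 − 5.997 = -7.797; -1.8 + 5.997 = 4.197.

[-7.797, 4.197]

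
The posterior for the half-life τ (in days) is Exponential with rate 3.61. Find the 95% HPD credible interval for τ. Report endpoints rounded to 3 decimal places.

[0.000, 0.830]

The exponential density is strictly decreasing on [0, ∞), so the HPD interval is anchored at 0: [0, q] with P(τ ≤ q) = 0.95.
q = −ln(1 − 0.95) / 3.61 = 2.9957 / 3.61 = 0.830.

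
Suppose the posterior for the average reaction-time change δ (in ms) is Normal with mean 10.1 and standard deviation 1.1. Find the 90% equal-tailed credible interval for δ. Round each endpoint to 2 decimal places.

The posterior is symmetric, so the 90% equal-tailed interval is δ = 10.1 ± z·1.1 with z = 1.645.
Half-width: 1.645 × 1.1 = 1.81.
10.1 − 1.81 = 8.29; 10.1 + 1.81 = 11.91.

[8.29, 11.91]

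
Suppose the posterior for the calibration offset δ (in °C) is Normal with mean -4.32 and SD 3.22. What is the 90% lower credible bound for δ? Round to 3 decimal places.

-8.447

Need L with P(δ ≥ L) = 0.90: L = -4.32 − z_{0.1}·3.22.
z = 1.282; L = -4.32 − 1.282 × 3.22 = -8.447.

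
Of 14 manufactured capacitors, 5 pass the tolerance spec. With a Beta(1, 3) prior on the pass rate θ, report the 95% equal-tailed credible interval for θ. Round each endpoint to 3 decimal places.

[0.142, 0.560]

Posterior: Beta(1+5, 3+9) = Beta(6, 12).
Equal-tailed 95% interval: the 0.025 and 0.975 quantiles of Beta(6, 12).
Posterior mean ≈ 0.333, SD ≈ 0.108; a Normal approximation gives roughly [0.121, 0.545].
Exact: F⁻¹(0.025) = 0.142; F⁻¹(0.975) = 0.560.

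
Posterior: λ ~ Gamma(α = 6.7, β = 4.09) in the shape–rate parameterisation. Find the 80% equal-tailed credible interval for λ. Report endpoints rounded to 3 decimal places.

Posterior: Gamma(shape 6.7, rate 4.09).
Equal-tailed 80% interval: Gamma(6.7, 4.09) quantiles at 0.1 and 0.9.
Posterior mean ≈ 1.638, SD ≈ 0.633; a Normal approximation gives roughly [0.827, 2.449].
Exact: lower = 0.897; upper = 2.483.

[0.897, 2.483]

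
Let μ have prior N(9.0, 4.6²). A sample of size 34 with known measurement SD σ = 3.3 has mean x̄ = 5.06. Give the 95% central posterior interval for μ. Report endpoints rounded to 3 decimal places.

[4.018, 6.220]

Posterior precision = 1/4.6² + 34/3.3² = 0.0473 + 3.1221 = 3.1694, so posterior SD = 0.5617.
Posterior mean = (9.0/4.6² + 34·5.06/3.3²) / 3.1694 = 5.1187.
Interval: 5.1187 ± 1.960 × 0.5617 → [4.018, 6.220].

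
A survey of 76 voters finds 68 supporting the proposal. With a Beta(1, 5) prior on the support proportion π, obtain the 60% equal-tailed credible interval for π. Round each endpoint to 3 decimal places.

[0.809, 0.876]

Posterior: Beta(1+68, 5+8) = Beta(69, 13).
Equal-tailed 60% interval: the 0.2 and 0.8 quantiles of Beta(69, 13).
Posterior mean ≈ 0.841, SD ≈ 0.040; a Normal approximation gives roughly [0.808, 0.875].
Exact: F⁻¹(0.2) = 0.809; F⁻¹(0.8) = 0.876.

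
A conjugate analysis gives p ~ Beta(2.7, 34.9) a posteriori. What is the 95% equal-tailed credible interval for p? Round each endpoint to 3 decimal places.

[0.014, 0.172]

Posterior: Beta(2.7, 34.9).
Equal-tailed 95% interval: the 0.025 and 0.975 quantiles of Beta(2.7, 34.9).
Posterior mean ≈ 0.072, SD ≈ 0.042; a Normal approximation gives roughly [-0.010, 0.153].
Exact: F⁻¹(0.025) = 0.014; F⁻¹(0.975) = 0.172.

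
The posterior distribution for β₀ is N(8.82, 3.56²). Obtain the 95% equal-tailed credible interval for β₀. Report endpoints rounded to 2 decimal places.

[1.84, 15.80]

The posterior is symmetric, so the 95% equal-tailed interval is β₀ = 8.82 ± z·3.56 with z = 1.960.
Half-width: 1.960 × 3.56 = 6.98.
8.82 − 6.98 = 1.84; 8.82 + 6.98 = 15.80.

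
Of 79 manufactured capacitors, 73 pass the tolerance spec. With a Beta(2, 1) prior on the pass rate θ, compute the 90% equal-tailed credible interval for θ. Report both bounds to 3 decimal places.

[0.859, 0.959]

Posterior: Beta(2+73, 1+6) = Beta(75, 7).
Equal-tailed 90% interval: the 0.05 and 0.95 quantiles of Beta(75, 7).
Posterior mean ≈ 0.915, SD ≈ 0.031; a Normal approximation gives roughly [0.864, 0.965].
Exact: F⁻¹(0.05) = 0.859; F⁻¹(0.95) = 0.959.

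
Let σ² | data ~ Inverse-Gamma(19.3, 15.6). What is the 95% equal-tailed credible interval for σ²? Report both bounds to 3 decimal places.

[0.541, 1.337]

Inverse-Gamma(19.3, 15.6) quantiles: F⁻¹(0.025) and F⁻¹(0.975).
Equivalently, 1/σ² ~ Gamma(19.3, rate = 15.6); invert its 0.975 and 0.025 quantiles.
Posterior mean ≈ 0.852, SD ≈ 0.205; a Normal approximation gives roughly [0.451, 1.254].
Exact: lower = 0.541; upper = 1.337.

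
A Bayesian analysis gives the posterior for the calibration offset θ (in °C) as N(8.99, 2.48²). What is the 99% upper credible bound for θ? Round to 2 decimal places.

14.76

Need U with P(θ ≤ U) = 0.99: U = 8.99 + z_{0.01}·2.48.
z = 2.326; U = 8.99 + 2.326 × 2.48 = 14.76.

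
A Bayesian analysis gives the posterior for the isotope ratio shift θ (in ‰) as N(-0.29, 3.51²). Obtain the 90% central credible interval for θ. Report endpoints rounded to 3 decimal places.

The posterior is symmetric, so the 90% equal-tailed interval is θ = -0.29 ± z·3.51 with z = 1.645.
Half-width: 1.645 × 3.51 = 5.773.
-0.29 − 5.773 = -6.063; -0.29 + 5.773 = 5.483.

[-6.063, 5.483]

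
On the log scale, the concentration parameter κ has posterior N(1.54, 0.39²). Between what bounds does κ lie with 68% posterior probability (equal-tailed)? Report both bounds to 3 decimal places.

On the log scale the 68% interval is 1.54 ± 0.994 × 0.39 = [1.1522, 1.9278].
Exponentiate: [e^1.1522, e^1.9278] = [3.165, 6.875].

[3.165, 6.875]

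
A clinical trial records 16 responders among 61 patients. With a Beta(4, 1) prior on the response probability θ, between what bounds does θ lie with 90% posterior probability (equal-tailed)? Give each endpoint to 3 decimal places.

Posterior: Beta(4+16, 1+45) = Beta(20, 46).
Equal-tailed 90% interval: the 0.05 and 0.95 quantiles of Beta(20, 46).
Posterior mean ≈ 0.303, SD ≈ 0.056; a Normal approximation gives roughly [0.211, 0.395].
Exact: F⁻¹(0.05) = 0.214; F⁻¹(0.95) = 0.399.

[0.214, 0.399]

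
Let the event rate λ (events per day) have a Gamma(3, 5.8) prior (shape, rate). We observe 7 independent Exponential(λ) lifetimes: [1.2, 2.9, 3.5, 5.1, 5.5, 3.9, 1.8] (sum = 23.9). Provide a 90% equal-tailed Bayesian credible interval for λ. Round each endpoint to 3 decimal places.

[0.183, 0.529]

Posterior: Gamma(3+7, 5.8+23.9) = Gamma(10, 29.7) (shape, rate).
Equal-tailed 90% interval: Gamma(10, 29.7) quantiles at 0.05 and 0.95.
Posterior mean ≈ 0.337, SD ≈ 0.106; a Normal approximation gives roughly [0.162, 0.512].
Exact: lower = 0.183; upper = 0.529.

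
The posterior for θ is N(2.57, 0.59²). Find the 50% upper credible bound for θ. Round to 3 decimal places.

Need U with P(θ ≤ U) = 0.50: U = 2.57 + z_{0.5}·0.59.
z = 0.000; U = 2.57 + 0.000 × 0.59 = 2.570.

2.570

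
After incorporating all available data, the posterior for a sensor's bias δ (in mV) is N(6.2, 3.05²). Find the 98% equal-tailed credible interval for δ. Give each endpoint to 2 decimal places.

The posterior is symmetric, so the 98% equal-tailed interval is δ = 6.2 ± z·3.05 with z = 2.326.
Half-width: 2.326 × 3.05 = 7.10.
6.2 − 7.10 = -0.90; 6.2 + 7.10 = 13.30.

[-0.90, 13.30]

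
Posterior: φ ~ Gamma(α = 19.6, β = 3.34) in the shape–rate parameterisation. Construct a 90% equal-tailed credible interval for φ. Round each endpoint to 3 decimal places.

[3.871, 8.205]

Posterior: Gamma(shape 19.6, rate 3.34).
Equal-tailed 90% interval: Gamma(19.6, 3.34) quantiles at 0.05 and 0.95.
Posterior mean ≈ 5.868, SD ≈ 1.326; a Normal approximation gives roughly [3.688, 8.049].
Exact: lower = 3.871; upper = 8.205.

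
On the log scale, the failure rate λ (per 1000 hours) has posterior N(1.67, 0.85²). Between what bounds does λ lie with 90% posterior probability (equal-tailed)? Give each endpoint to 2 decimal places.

[1.31, 21.50]

On the log scale the 90% interval is 1.67 ± 1.645 × 0.85 = [0.2719, 3.0681].
Exponentiate: [e^0.2719, e^3.0681] = [1.31, 21.50].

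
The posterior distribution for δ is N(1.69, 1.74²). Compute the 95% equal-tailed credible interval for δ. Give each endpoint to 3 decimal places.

[-1.720, 5.100]

The posterior is symmetric, so the 95% equal-tailed interval is δ = 1.69 ± z·1.74 with z = 1.960.
Half-width: 1.960 × 1.74 = 3.410.
1.69 − 3.410 = -1.720; 1.69 + 3.410 = 5.100.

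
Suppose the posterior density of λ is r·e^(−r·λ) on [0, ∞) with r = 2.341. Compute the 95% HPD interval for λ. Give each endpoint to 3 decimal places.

The exponential density is strictly decreasing on [0, ∞), so the HPD interval is anchored at 0: [0, q] with P(λ ≤ q) = 0.95.
q = −ln(1 − 0.95) / 2.341 = 2.9957 / 2.341 = 1.280.

[0.000, 1.280]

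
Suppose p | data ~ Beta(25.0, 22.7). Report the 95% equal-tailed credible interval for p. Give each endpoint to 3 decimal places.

Posterior: Beta(25.0, 22.7).
Equal-tailed 95% interval: the 0.025 and 0.975 quantiles of Beta(25.0, 22.7).
Posterior mean ≈ 0.524, SD ≈ 0.072; a Normal approximation gives roughly [0.384, 0.664].
Exact: F⁻¹(0.025) = 0.384; F⁻¹(0.975) = 0.663.

[0.384, 0.663]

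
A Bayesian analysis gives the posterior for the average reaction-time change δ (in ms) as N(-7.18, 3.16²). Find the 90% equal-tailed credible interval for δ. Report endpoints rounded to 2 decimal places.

[-12.38, -1.98]

The posterior is symmetric, so the 90% equal-tailed interval is δ = -7.18 ± z·3.16 with z = 1.645.
Half-width: 1.645 × 3.16 = 5.20.
-7.18 − 5.20 = -12.38; -7.18 + 5.20 = -1.98.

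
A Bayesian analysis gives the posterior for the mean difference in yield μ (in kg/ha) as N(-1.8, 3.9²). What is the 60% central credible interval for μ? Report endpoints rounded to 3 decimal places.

The posterior is symmetric, so the 60% equal-tailed interval is μ = -1.8 ± z·3.9 with z = 0.842.
Half-width: 0.842 × 3.9 = 3.282.
-1.8 − 3.282 = -5.082; -1.8 + 3.282 = 1.482.

[-5.082, 1.482]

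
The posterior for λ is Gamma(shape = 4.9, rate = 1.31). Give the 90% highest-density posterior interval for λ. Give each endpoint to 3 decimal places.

The posterior is unimodal and skewed, so the HPD interval has equal density at both endpoints and is the shortest 90% interval.
Solving f(1.106) = f(6.272) with F(6.272) − F(1.106) = 0.90 gives [1.106, 6.272].
For comparison, the equal-tailed interval is [1.456, 6.882]; the HPD is narrower and shifted toward the mode.

[1.106, 6.272]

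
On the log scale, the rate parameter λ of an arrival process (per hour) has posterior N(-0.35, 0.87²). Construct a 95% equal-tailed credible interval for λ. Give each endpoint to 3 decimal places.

On the log scale the 95% interval is -0.35 ± 1.960 × 0.87 = [-2.0552, 1.3552].
Exponentiate: [e^-2.0552, e^1.3552] = [0.128, 3.877].

[0.128, 3.877]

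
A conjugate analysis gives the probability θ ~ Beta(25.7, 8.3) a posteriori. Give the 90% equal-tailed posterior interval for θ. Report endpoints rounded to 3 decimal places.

Posterior: Beta(25.7, 8.3).
Equal-tailed 90% interval: the 0.05 and 0.95 quantiles of Beta(25.7, 8.3).
Posterior mean ≈ 0.756, SD ≈ 0.073; a Normal approximation gives roughly [0.636, 0.875].
Exact: F⁻¹(0.05) = 0.628; F⁻¹(0.95) = 0.866.

[0.628, 0.866]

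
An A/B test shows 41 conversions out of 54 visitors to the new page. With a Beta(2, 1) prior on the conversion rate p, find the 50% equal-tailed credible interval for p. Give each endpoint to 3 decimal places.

Posterior: Beta(2+41, 1+13) = Beta(43, 14).
Equal-tailed 50% interval: the 0.25 and 0.75 quantiles of Beta(43, 14).
Posterior mean ≈ 0.754, SD ≈ 0.057; a Normal approximation gives roughly [0.716, 0.793].
Exact: F⁻¹(0.25) = 0.718; F⁻¹(0.75) = 0.794.

[0.718, 0.794]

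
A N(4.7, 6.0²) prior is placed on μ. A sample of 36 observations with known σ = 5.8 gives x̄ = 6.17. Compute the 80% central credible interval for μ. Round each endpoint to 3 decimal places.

[4.910, 7.356]

Posterior precision = 1/6.0² + 36/5.8² = 0.0278 + 1.0702 = 1.0979, so posterior SD = 0.9544.
Posterior mean = (4.7/6.0² + 36·6.17/5.8²) / 1.0979 = 6.1328.
Interval: 6.1328 ± 1.282 × 0.9544 → [4.910, 7.356].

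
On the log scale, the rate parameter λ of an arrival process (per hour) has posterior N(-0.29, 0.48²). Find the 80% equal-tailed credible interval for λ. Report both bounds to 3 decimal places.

[0.404, 1.384]

On the log scale the 80% interval is -0.29 ± 1.282 × 0.48 = [-0.9051, 0.3251].
Exponentiate: [e^-0.9051, e^0.3251] = [0.404, 1.384].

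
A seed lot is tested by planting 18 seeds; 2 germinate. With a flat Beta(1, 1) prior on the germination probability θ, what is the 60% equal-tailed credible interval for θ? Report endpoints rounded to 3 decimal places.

Posterior: Beta(1+2, 1+16) = Beta(3, 17).
Equal-tailed 60% interval: the 0.2 and 0.8 quantiles of Beta(3, 17).
Posterior mean ≈ 0.150, SD ≈ 0.078; a Normal approximation gives roughly [0.084, 0.216].
Exact: F⁻¹(0.2) = 0.082; F⁻¹(0.8) = 0.212.

[0.082, 0.212]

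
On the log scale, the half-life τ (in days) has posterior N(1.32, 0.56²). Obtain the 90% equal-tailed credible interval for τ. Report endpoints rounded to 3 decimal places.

[1.490, 9.404]

On the log scale the 90% interval is 1.32 ± 1.645 × 0.56 = [0.3989, 2.2411].
Exponentiate: [e^0.3989, e^2.2411] = [1.490, 9.404].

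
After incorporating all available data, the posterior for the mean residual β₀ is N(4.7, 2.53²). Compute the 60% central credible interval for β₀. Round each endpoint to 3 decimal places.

The posterior is symmetric, so the 60% equal-tailed interval is β₀ = 4.7 ± z·2.53 with z = 0.842.
Half-width: 0.842 × 2.53 = 2.129.
4.7 − 2.129 = 2.571; 4.7 + 2.129 = 6.829.

[2.571, 6.829]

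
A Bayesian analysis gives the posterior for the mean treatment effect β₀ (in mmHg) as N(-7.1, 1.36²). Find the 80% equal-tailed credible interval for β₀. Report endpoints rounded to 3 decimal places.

The posterior is symmetric, so the 80% equal-tailed interval is β₀ = -7.1 ± z·1.36 with z = 1.282.
Half-width: 1.282 × 1.36 = 1.743.
-7.1 − 1.743 = -8.843; -7.1 + 1.743 = -5.357.

[-8.843, -5.357]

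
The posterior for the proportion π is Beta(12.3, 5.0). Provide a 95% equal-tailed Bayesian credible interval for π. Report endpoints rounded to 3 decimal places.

Posterior: Beta(12.3, 5.0).
Equal-tailed 95% interval: the 0.025 and 0.975 quantiles of Beta(12.3, 5.0).
Posterior mean ≈ 0.711, SD ≈ 0.106; a Normal approximation gives roughly [0.503, 0.919].
Exact: F⁻¹(0.025) = 0.484; F⁻¹(0.975) = 0.892.

[0.484, 0.892]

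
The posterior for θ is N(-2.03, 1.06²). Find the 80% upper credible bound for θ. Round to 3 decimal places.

-1.138

Need U with P(θ ≤ U) = 0.80: U = -2.03 + z_{0.2}·1.06.
z = 0.842; U = -2.03 + 0.842 × 1.06 = -1.138.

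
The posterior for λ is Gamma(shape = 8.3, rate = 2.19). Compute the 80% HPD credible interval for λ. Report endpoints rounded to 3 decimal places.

[1.979, 5.198]

The posterior is unimodal and skewed, so the HPD interval has equal density at both endpoints and is the shortest 80% interval.
Solving f(1.979) = f(5.198) with F(5.198) − F(1.979) = 0.80 gives [1.979, 5.198].
For comparison, the equal-tailed interval is [2.232, 5.543]; the HPD is narrower and shifted toward the mode.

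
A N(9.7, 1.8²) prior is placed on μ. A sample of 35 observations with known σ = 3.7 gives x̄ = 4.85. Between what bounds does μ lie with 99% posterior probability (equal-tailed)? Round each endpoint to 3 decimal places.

[3.851, 6.894]

Posterior precision = 1/1.8² + 35/3.7² = 0.3086 + 2.5566 = 2.8653, so posterior SD = 0.5908.
Posterior mean = (9.7/1.8² + 35·4.85/3.7²) / 2.8653 = 5.3724.
Interval: 5.3724 ± 2.576 × 0.5908 → [3.851, 6.894].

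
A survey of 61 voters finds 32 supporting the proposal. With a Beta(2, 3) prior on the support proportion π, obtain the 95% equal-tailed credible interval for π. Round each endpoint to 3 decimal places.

Posterior: Beta(2+32, 3+29) = Beta(34, 32).
Equal-tailed 95% interval: the 0.025 and 0.975 quantiles of Beta(34, 32).
Posterior mean ≈ 0.515, SD ≈ 0.061; a Normal approximation gives roughly [0.395, 0.635].
Exact: F⁻¹(0.025) = 0.395; F⁻¹(0.975) = 0.634.

[0.395, 0.634]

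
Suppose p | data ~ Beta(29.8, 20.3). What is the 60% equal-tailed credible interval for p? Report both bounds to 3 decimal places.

Posterior: Beta(29.8, 20.3).
Equal-tailed 60% interval: the 0.2 and 0.8 quantiles of Beta(29.8, 20.3).
Posterior mean ≈ 0.595, SD ≈ 0.069; a Normal approximation gives roughly [0.537, 0.653].
Exact: F⁻¹(0.2) = 0.537; F⁻¹(0.8) = 0.654.

[0.537, 0.654]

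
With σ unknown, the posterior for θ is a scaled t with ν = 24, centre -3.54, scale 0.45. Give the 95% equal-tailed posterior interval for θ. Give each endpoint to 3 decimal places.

[-4.469, -2.611]

The t_24 distribution is symmetric; the 95% interval is -3.54 ± t·0.45 with t_{0.975,24} = 2.064.
Half-width: 2.064 × 0.45 = 0.929.
-3.54 − 0.929 = -4.469; -3.54 + 0.929 = -2.611.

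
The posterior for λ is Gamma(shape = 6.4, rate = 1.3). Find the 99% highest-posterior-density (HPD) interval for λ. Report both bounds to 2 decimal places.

The posterior is unimodal and skewed, so the HPD interval has equal density at both endpoints and is the shortest 99% interval.
Solving f(1.04) = f(10.72) with F(10.72) − F(1.04) = 0.99 gives [1.04, 10.72].
For comparison, the equal-tailed interval is [1.33, 11.35]; the HPD is narrower and shifted toward the mode.

[1.04, 10.72]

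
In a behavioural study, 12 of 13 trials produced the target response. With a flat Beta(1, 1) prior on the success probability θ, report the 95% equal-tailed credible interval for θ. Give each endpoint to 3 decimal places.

Posterior: Beta(1+12, 1+1) = Beta(13, 2).
Equal-tailed 95% interval: the 0.025 and 0.975 quantiles of Beta(13, 2).
Posterior mean ≈ 0.867, SD ≈ 0.085; a Normal approximation gives roughly [0.700, 1.033].
Exact: F⁻¹(0.025) = 0.661; F⁻¹(0.975) = 0.982.

[0.661, 0.982]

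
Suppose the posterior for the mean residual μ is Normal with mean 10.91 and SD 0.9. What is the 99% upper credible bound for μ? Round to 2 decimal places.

Need U with P(μ ≤ U) = 0.99: U = 10.91 + z_{0.01}·0.9.
z = 2.326; U = 10.91 + 2.326 × 0.9 = 13.00.

13.00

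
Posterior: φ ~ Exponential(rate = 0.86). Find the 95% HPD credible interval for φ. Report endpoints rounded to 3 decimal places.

[0.000, 3.483]

The exponential density is strictly decreasing on [0, ∞), so the HPD interval is anchored at 0: [0, q] with P(φ ≤ q) = 0.95.
q = −ln(1 − 0.95) / 0.86 = 2.9957 / 0.86 = 3.483.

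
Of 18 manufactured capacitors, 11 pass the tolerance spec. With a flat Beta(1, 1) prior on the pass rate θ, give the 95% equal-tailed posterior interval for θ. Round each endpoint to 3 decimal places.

Posterior: Beta(1+11, 1+7) = Beta(12, 8).
Equal-tailed 95% interval: the 0.025 and 0.975 quantiles of Beta(12, 8).
Posterior mean ≈ 0.600, SD ≈ 0.107; a Normal approximation gives roughly [0.390, 0.810].
Exact: F⁻¹(0.025) = 0.384; F⁻¹(0.975) = 0.797.

[0.384, 0.797]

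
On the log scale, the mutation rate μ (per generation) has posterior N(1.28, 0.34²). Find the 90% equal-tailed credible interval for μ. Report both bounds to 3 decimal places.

[2.056, 6.292]

On the log scale the 90% interval is 1.28 ± 1.645 × 0.34 = [0.7207, 1.8393].
Exponentiate: [e^0.7207, e^1.8393] = [2.056, 6.292].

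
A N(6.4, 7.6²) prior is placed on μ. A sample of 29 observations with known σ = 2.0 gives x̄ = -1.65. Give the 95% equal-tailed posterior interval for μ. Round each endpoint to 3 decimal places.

[-2.358, -0.904]

Posterior precision = 1/7.6² + 29/2.0² = 0.0173 + 7.2500 = 7.2673, so posterior SD = 0.3709.
Posterior mean = (6.4/7.6² + 29·-1.65/2.0²) / 7.2673 = -1.6308.
Interval: -1.6308 ± 1.960 × 0.3709 → [-2.358, -0.904].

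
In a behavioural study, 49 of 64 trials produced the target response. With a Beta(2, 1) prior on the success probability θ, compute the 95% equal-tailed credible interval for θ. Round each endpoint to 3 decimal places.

Posterior: Beta(2+49, 1+15) = Beta(51, 16).
Equal-tailed 95% interval: the 0.025 and 0.975 quantiles of Beta(51, 16).
Posterior mean ≈ 0.761, SD ≈ 0.052; a Normal approximation gives roughly [0.660, 0.863].
Exact: F⁻¹(0.025) = 0.653; F⁻¹(0.975) = 0.855.

[0.653, 0.855]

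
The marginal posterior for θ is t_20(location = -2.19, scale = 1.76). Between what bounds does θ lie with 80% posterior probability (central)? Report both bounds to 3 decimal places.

[-4.523, 0.143]

The t_20 distribution is symmetric; the 80% interval is -2.19 ± t·1.76 with t_{0.9,20} = 1.325.
Half-width: 1.325 × 1.76 = 2.333.
-2.19 − 2.333 = -4.523; -2.19 + 2.333 = 0.143.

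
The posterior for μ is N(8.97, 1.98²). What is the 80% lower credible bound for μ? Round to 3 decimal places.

7.304

Need L with P(μ ≥ L) = 0.80: L = 8.97 − z_{0.2}·1.98.
z = 0.842; L = 8.97 − 0.842 × 1.98 = 7.304.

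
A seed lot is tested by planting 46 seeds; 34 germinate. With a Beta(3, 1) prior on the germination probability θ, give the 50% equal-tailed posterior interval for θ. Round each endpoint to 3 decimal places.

Posterior: Beta(3+34, 1+12) = Beta(37, 13).
Equal-tailed 50% interval: the 0.25 and 0.75 quantiles of Beta(37, 13).
Posterior mean ≈ 0.740, SD ≈ 0.061; a Normal approximation gives roughly [0.699, 0.781].
Exact: F⁻¹(0.25) = 0.700; F⁻¹(0.75) = 0.783.

[0.700, 0.783]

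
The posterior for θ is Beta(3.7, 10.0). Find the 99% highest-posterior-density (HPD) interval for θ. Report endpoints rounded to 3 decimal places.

The posterior is unimodal and skewed, so the HPD interval has equal density at both endpoints and is the shortest 99% interval.
Solving f(0.036) = f(0.583) with F(0.583) − F(0.036) = 0.99 gives [0.036, 0.583].
For comparison, the equal-tailed interval is [0.049, 0.608]; the HPD is narrower and shifted toward the mode.

[0.036, 0.583]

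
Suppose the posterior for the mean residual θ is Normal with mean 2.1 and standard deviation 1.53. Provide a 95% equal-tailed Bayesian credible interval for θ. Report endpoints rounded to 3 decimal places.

The posterior is symmetric, so the 95% equal-tailed interval is θ = 2.1 ± z·1.53 with z = 1.960.
Half-width: 1.960 × 1.53 = 2.999.
2.1 − 2.999 = -0.899; 2.1 + 2.999 = 5.099.

[-0.899, 5.099]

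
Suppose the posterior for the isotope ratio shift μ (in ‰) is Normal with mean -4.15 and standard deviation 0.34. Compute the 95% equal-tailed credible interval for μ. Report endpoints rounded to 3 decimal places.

The posterior is symmetric, so the 95% equal-tailed interval is μ = -4.15 ± z·0.34 with z = 1.960.
Half-width: 1.960 × 0.34 = 0.666.
-4.15 − 0.666 = -4.816; -4.15 + 0.666 = -3.484.

[-4.816, -3.484]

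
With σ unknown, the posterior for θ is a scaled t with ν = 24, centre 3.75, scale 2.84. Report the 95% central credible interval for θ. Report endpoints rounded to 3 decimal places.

The t_24 distribution is symmetric; the 95% interval is 3.75 ± t·2.84 with t_{0.975,24} = 2.064.
Half-width: 2.064 × 2.84 = 5.861.
3.75 − 5.861 = -2.111; 3.75 + 5.861 = 9.611.

[-2.111, 9.611]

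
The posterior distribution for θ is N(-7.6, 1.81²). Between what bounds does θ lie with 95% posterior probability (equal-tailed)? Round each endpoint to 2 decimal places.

The posterior is symmetric, so the 95% equal-tailed interval is θ = -7.6 ± z·1.81 with z = 1.960.
Half-width: 1.960 × 1.81 = 3.55.
-7.6 − 3.55 = -11.15; -7.6 + 3.55 = -4.05.

[-11.15, -4.05]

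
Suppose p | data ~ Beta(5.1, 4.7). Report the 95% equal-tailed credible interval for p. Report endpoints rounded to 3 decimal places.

[0.226, 0.807]

Posterior: Beta(5.1, 4.7).
Equal-tailed 95% interval: the 0.025 and 0.975 quantiles of Beta(5.1, 4.7).
Posterior mean ≈ 0.520, SD ≈ 0.152; a Normal approximation gives roughly [0.222, 0.818].
Exact: F⁻¹(0.025) = 0.226; F⁻¹(0.975) = 0.807.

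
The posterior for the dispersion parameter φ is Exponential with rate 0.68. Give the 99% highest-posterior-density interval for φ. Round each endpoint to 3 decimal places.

The exponential density is strictly decreasing on [0, ∞), so the HPD interval is anchored at 0: [0, q] with P(φ ≤ q) = 0.99.
q = −ln(1 − 0.99) / 0.68 = 4.6052 / 0.68 = 6.772.

[0.000, 6.772]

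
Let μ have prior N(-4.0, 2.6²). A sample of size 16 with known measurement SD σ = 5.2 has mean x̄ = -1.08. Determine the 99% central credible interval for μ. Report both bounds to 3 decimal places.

Posterior precision = 1/2.6² + 16/5.2² = 0.1479 + 0.5917 = 0.7396, so posterior SD = 1.1628.
Posterior mean = (-4.0/2.6² + 16·-1.08/5.2²) / 0.7396 = -1.6640.
Interval: -1.6640 ± 2.576 × 1.1628 → [-4.659, 1.331].

[-4.659, 1.331]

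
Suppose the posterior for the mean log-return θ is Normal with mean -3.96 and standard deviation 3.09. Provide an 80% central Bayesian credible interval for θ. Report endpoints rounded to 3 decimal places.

The posterior is symmetric, so the 80% equal-tailed interval is θ = -3.96 ± z·3.09 with z = 1.282.
Half-width: 1.282 × 3.09 = 3.960.
-3.96 − 3.960 = -7.920; -3.96 + 3.960 = 0.000.

[-7.920, 0.000]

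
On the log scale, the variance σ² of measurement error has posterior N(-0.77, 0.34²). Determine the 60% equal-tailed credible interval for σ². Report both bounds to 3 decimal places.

On the log scale the 60% interval is -0.77 ± 0.842 × 0.34 = [-1.0562, -0.4838].
Exponentiate: [e^-1.0562, e^-0.4838] = [0.348, 0.616].

[0.348, 0.616]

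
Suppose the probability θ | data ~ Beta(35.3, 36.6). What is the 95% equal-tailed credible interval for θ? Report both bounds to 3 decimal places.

Posterior: Beta(35.3, 36.6).
Equal-tailed 95% interval: the 0.025 and 0.975 quantiles of Beta(35.3, 36.6).
Posterior mean ≈ 0.491, SD ≈ 0.059; a Normal approximation gives roughly [0.376, 0.606].
Exact: F⁻¹(0.025) = 0.377; F⁻¹(0.975) = 0.606.

[0.377, 0.606]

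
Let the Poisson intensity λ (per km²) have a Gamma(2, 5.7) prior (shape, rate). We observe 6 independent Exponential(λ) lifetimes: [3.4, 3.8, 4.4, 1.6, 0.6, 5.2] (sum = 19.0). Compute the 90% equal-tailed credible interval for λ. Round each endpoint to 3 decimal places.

Posterior: Gamma(2+6, 5.7+19.0) = Gamma(8, 24.7) (shape, rate).
Equal-tailed 90% interval: Gamma(8, 24.7) quantiles at 0.05 and 0.95.
Posterior mean ≈ 0.324, SD ≈ 0.115; a Normal approximation gives roughly [0.136, 0.512].
Exact: lower = 0.161; upper = 0.532.

[0.161, 0.532]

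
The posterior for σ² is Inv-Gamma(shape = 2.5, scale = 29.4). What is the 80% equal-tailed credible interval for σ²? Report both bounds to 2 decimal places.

Inverse-Gamma(2.5, 29.4) quantiles: F⁻¹(0.1) and F⁻¹(0.9).
Equivalently, 1/σ² ~ Gamma(2.5, rate = 29.4); invert its 0.9 and 0.1 quantiles.
Posterior mean ≈ 19.60, SD ≈ 27.72; a Normal approximation gives roughly [-15.92, 55.12].
Exact: lower = 6.37; upper = 36.51.

[6.37, 36.51]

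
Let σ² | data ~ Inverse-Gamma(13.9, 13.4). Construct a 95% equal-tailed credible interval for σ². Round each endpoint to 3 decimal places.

[0.606, 1.768]

Inverse-Gamma(13.9, 13.4) quantiles: F⁻¹(0.025) and F⁻¹(0.975).
Equivalently, 1/σ² ~ Gamma(13.9, rate = 13.4); invert its 0.975 and 0.025 quantiles.
Posterior mean ≈ 1.039, SD ≈ 0.301; a Normal approximation gives roughly [0.449, 1.629].
Exact: lower = 0.606; upper = 1.768.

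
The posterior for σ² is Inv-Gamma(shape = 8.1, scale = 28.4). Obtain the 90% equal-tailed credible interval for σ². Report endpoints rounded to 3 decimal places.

Inverse-Gamma(8.1, 28.4) quantiles: F⁻¹(0.05) and F⁻¹(0.95).
Equivalently, 1/σ² ~ Gamma(8.1, rate = 28.4); invert its 0.95 and 0.05 quantiles.
Posterior mean ≈ 4.000, SD ≈ 1.620; a Normal approximation gives roughly [1.336, 6.664].
Exact: lower = 2.139; upper = 7.010.

[2.139, 7.010]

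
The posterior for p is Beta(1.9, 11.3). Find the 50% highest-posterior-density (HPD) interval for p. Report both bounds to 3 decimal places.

[0.037, 0.147]

The posterior is unimodal and skewed, so the HPD interval has equal density at both endpoints and is the shortest 50% interval.
Solving f(0.037) = f(0.147) with F(0.147) − F(0.037) = 0.50 gives [0.037, 0.147].
For comparison, the equal-tailed interval is [0.073, 0.196]; the HPD is narrower and shifted toward the mode.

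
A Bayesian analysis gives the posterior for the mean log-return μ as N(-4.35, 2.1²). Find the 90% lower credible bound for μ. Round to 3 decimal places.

-7.041

Need L with P(μ ≥ L) = 0.90: L = -4.35 − z_{0.1}·2.1.
z = 1.282; L = -4.35 − 1.282 × 2.1 = -7.041.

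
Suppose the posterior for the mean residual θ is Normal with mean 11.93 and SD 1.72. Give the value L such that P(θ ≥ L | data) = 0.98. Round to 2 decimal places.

8.40

Need L with P(θ ≥ L) = 0.98: L = 11.93 − z_{0.02}·1.72.
z = 2.054; L = 11.93 − 2.054 × 1.72 = 8.40.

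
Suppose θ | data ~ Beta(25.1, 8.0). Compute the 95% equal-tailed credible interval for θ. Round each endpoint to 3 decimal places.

Posterior: Beta(25.1, 8.0).
Equal-tailed 95% interval: the 0.025 and 0.975 quantiles of Beta(25.1, 8.0).
Posterior mean ≈ 0.758, SD ≈ 0.073; a Normal approximation gives roughly [0.615, 0.902].
Exact: F⁻¹(0.025) = 0.601; F⁻¹(0.975) = 0.886.

[0.601, 0.886]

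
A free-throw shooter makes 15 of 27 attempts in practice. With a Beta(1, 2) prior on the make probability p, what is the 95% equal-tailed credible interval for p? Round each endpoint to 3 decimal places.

[0.357, 0.706]

Posterior: Beta(1+15, 2+12) = Beta(16, 14).
Equal-tailed 95% interval: the 0.025 and 0.975 quantiles of Beta(16, 14).
Posterior mean ≈ 0.533, SD ≈ 0.090; a Normal approximation gives roughly [0.358, 0.709].
Exact: F⁻¹(0.025) = 0.357; F⁻¹(0.975) = 0.706.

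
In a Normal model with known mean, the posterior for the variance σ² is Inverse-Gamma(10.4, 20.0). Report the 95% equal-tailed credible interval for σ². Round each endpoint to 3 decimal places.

[1.136, 3.943]

Inverse-Gamma(10.4, 20.0) quantiles: F⁻¹(0.025) and F⁻¹(0.975).
Equivalently, 1/σ² ~ Gamma(10.4, rate = 20.0); invert its 0.975 and 0.025 quantiles.
Posterior mean ≈ 2.128, SD ≈ 0.734; a Normal approximation gives roughly [0.689, 3.566].
Exact: lower = 1.136; upper = 3.943.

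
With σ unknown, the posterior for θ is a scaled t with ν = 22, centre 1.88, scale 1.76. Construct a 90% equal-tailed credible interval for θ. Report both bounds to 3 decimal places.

The t_22 distribution is symmetric; the 90% interval is 1.88 ± t·1.76 with t_{0.95,22} = 1.717.
Half-width: 1.717 × 1.76 = 3.022.
1.88 − 3.022 = -1.142; 1.88 + 3.022 = 4.902.

[-1.142, 4.902]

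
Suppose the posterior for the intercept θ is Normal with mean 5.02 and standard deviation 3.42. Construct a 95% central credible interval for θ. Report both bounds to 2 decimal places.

[-1.68, 11.72]

The posterior is symmetric, so the 95% equal-tailed interval is θ = 5.02 ± z·3.42 with z = 1.960.
Half-width: 1.960 × 3.42 = 6.70.
5.02 − 6.70 = -1.68; 5.02 + 6.70 = 11.72.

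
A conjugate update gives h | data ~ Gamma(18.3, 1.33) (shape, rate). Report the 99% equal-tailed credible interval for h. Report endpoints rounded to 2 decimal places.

[6.88, 23.44]

Posterior: Gamma(shape 18.3, rate 1.33).
Equal-tailed 99% interval: Gamma(18.3, 1.33) quantiles at 0.005 and 0.995.
Posterior mean ≈ 13.76, SD ≈ 3.22; a Normal approximation gives roughly [5.47, 22.04].
Exact: lower = 6.88; upper = 23.44.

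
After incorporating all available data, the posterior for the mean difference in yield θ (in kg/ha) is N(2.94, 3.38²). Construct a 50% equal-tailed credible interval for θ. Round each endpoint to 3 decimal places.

[0.660, 5.220]

The posterior is symmetric, so the 50% equal-tailed interval is θ = 2.94 ± z·3.38 with z = 0.674.
Half-width: 0.674 × 3.38 = 2.280.
2.94 − 2.280 = 0.660; 2.94 + 2.280 = 5.220.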